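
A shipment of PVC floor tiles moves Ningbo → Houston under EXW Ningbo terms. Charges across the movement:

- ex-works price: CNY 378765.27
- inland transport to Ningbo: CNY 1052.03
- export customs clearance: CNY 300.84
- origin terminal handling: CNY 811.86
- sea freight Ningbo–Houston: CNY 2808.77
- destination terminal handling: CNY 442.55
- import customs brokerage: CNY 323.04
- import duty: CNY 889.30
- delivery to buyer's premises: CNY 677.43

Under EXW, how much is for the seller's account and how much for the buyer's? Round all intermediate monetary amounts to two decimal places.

EXW: the seller makes goods available at their premises; the buyer bears all onward costs.
Seller's account: goods 378765.27 = 378765.27
Buyer's account: inland to port 1052.03 + export clearance 300.84 + origin terminal 811.86 + freight 2808.77 + destination terminal 442.55 + brokerage 323.04 + duty 889.30 + delivery 677.43 = 7305.82

Seller: CNY 378765.27; buyer: CNY 7305.82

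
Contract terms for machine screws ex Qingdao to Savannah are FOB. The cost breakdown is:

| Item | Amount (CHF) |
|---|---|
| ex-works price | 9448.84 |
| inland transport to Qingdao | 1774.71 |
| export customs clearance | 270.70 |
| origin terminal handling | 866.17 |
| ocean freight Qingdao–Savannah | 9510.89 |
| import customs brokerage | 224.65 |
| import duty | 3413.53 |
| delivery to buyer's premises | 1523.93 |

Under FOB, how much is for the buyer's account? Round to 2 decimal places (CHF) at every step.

Buyer's account: CHF 14673.00

FOB: the seller bears costs until goods are on board at the origin port; the buyer bears freight, insurance and all costs thereafter.
Seller's account: goods 9448.84 + inland to port 1774.71 + export clearance 270.70 + origin terminal 866.17 = 12360.42
Buyer's account: freight 9510.89 + brokerage 224.65 + duty 3413.53 + delivery 1523.93 = 14673.00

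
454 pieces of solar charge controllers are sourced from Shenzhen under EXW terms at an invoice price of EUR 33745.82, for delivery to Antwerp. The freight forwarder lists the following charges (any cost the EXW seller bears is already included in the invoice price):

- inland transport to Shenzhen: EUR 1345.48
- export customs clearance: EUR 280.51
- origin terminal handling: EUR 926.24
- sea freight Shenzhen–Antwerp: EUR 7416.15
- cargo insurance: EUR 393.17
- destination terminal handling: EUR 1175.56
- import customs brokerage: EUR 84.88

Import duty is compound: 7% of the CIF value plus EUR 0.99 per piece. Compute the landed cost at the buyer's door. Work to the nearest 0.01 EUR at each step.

EXW: the seller makes goods available at their premises; the buyer bears all onward costs.
CIF value = EXW price + inland to port + export clearance + origin terminal + freight + insurance = 33745.82 + 1345.48 + 280.51 + 926.24 + 7416.15 + 393.17 = 44107.37
Ad valorem component: 44107.37 × 7% = 3087.52
Specific component: 454 × 0.99 = 449.46
Import duty = 3087.52 + 449.46 = 3536.98
Buyer bears: inland to port 1345.48 + export clearance 280.51 + origin terminal 926.24 + freight 7416.15 + insurance 393.17 + destination terminal 1175.56 + brokerage 84.88 + duty 3536.98 = 15158.97
Landed cost = invoice 33745.82 + 15158.97 = 48904.79

Total landed cost: EUR 48904.79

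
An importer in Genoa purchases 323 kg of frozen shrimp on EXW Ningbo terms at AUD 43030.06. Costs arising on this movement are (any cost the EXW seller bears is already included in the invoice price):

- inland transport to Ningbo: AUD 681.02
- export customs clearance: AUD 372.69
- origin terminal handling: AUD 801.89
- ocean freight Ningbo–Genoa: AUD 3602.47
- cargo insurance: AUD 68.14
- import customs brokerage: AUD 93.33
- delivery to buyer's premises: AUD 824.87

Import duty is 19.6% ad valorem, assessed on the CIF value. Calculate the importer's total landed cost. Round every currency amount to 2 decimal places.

Total landed cost: AUD 58991.50

EXW: the seller makes goods available at their premises; the buyer bears all onward costs.
CIF value = EXW price + inland to port + export clearance + origin terminal + freight + insurance = 43030.06 + 681.02 + 372.69 + 801.89 + 3602.47 + 68.14 = 48556.27
Import duty = 48556.27 × 19.6% = 9517.03
Buyer bears: inland to port 681.02 + export clearance 372.69 + origin terminal 801.89 + freight 3602.47 + insurance 68.14 + brokerage 93.33 + delivery 824.87 + duty 9517.03 = 15961.44
Landed cost = invoice 43030.06 + 15961.44 = 58991.50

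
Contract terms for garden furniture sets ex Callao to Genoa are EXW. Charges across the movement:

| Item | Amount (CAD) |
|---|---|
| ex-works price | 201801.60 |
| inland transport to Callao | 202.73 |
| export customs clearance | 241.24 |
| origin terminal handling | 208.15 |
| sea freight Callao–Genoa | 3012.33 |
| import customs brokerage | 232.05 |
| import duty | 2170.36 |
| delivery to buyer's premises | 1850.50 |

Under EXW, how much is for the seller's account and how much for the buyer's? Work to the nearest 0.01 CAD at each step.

EXW: the seller makes goods available at their premises; the buyer bears all onward costs.
Seller's account: goods 201801.60 = 201801.60
Buyer's account: inland to port 202.73 + export clearance 241.24 + origin terminal 208.15 + freight 3012.33 + brokerage 232.05 + duty 2170.36 + delivery 1850.50 = 7917.36

Seller: CAD 201801.60; buyer: CAD 7917.36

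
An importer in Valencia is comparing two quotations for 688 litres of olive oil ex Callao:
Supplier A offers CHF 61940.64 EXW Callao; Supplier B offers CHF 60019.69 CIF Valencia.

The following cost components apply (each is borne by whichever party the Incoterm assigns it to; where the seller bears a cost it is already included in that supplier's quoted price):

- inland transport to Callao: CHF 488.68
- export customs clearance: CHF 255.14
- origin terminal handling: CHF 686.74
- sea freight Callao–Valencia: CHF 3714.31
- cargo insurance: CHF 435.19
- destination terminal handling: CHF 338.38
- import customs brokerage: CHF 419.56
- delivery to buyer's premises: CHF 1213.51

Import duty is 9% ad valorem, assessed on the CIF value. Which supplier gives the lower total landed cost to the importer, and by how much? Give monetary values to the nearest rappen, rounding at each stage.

Supplier B is cheaper by CHF 8176.10

Supplier A (EXW):
CIF value = EXW price + inland to port + export clearance + origin terminal + freight + insurance = 61940.64 + 488.68 + 255.14 + 686.74 + 3714.31 + 435.19 = 67520.70
Import duty = 67520.70 × 9% = 6076.86
Buyer bears (A): 488.68 + 255.14 + 686.74 + 3714.31 + 435.19 + 338.38 + 419.56 + 1213.51 = 7551.51
Landed cost (A) = invoice 61940.64 + 7551.51 + duty 6076.86 = 75569.01
Supplier B (CIF):
The CIF price already equals the CIF value: 60019.69
Import duty = 60019.69 × 9% = 5401.77
Buyer bears (B): 338.38 + 419.56 + 1213.51 = 1971.45
Landed cost (B) = invoice 60019.69 + 1971.45 + duty 5401.77 = 67392.91
Difference = |75569.01 − 67392.91| = 8176.10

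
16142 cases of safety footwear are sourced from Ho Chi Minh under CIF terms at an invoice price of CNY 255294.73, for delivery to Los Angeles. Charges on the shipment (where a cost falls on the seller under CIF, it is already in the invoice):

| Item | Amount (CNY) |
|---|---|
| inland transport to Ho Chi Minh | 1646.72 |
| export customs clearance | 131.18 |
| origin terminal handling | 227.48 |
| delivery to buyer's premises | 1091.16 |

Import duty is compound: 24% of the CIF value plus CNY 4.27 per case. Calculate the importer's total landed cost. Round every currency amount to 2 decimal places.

CIF: the seller pays costs through ocean freight and marine insurance to the destination port.
Already in the invoice (seller's account under CIF): inland to port, export clearance, origin terminal — exclude.
The CIF price already equals the CIF value: 255294.73
Ad valorem component: 255294.73 × 24% = 61270.74
Specific component: 16142 × 4.27 = 68926.34
Import duty = 61270.74 + 68926.34 = 130197.08
Buyer bears: delivery 1091.16 + duty 130197.08 = 131288.24
Landed cost = invoice 255294.73 + 131288.24 = 386582.97

Total landed cost: CNY 386582.97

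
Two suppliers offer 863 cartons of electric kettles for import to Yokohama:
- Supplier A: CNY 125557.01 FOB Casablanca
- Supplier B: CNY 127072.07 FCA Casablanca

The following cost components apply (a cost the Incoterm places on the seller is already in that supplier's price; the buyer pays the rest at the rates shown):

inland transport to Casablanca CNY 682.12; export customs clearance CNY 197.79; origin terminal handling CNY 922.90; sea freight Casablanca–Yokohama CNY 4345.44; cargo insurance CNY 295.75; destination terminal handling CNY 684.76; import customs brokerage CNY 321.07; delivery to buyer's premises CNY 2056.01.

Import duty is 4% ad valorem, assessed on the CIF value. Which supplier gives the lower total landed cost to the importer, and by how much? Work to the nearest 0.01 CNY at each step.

Supplier A is cheaper by CNY 2535.48

Supplier A (FOB):
CIF value = FOB price + freight + insurance = 125557.01 + 4345.44 + 295.75 = 130198.20
Import duty = 130198.20 × 4% = 5207.93
Buyer bears (A): 4345.44 + 295.75 + 684.76 + 321.07 + 2056.01 = 7703.03
Landed cost (A) = invoice 125557.01 + 7703.03 + duty 5207.93 = 138467.97
Supplier B (FCA):
CIF value = FCA price + origin terminal + freight + insurance = 127072.07 + 922.90 + 4345.44 + 295.75 = 132636.16
Import duty = 132636.16 × 4% = 5305.45
Buyer bears (B): 922.90 + 4345.44 + 295.75 + 684.76 + 321.07 + 2056.01 = 8625.93
Landed cost (B) = invoice 127072.07 + 8625.93 + duty 5305.45 = 141003.45
Difference = |138467.97 − 141003.45| = 2535.48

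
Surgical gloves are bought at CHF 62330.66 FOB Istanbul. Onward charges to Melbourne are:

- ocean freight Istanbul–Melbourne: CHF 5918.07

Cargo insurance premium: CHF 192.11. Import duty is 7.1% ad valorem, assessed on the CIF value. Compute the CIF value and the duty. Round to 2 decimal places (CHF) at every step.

CIF value: CHF 68440.84; import duty: CHF 4859.30

CIF = FOB price + freight + insurance
CIF = 62330.66 + 5918.07 + 192.11 = 68440.84
Import duty = 68440.84 × 7.1% = 4859.30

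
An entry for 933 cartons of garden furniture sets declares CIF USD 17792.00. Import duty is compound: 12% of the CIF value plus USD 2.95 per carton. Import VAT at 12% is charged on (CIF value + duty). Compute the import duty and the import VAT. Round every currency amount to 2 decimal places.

Import duty: USD 4887.39; import VAT: USD 2721.53

Ad valorem component: 17792.00 × 12% = 2135.04
Specific component: 933 × 2.95 = 2752.35
Import duty = 2135.04 + 2752.35 = 4887.39
VAT base = CIF + duty = 17792.00 + 4887.39 = 22679.39
Import VAT = 22679.39 × 12% = 2721.53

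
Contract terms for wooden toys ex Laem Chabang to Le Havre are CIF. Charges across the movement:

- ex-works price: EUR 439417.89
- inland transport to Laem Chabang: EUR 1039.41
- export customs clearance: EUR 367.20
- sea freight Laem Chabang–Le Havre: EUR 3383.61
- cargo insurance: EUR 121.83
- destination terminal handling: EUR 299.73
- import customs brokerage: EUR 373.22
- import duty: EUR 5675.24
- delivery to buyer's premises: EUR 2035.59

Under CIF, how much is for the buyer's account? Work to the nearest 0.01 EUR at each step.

CIF: the seller pays costs through ocean freight and marine insurance to the destination port.
Seller's account: goods 439417.89 + inland to port 1039.41 + export clearance 367.20 + freight 3383.61 + insurance 121.83 = 444329.94
Buyer's account: destination terminal 299.73 + brokerage 373.22 + duty 5675.24 + delivery 2035.59 = 8383.78

Buyer's account: EUR 8383.78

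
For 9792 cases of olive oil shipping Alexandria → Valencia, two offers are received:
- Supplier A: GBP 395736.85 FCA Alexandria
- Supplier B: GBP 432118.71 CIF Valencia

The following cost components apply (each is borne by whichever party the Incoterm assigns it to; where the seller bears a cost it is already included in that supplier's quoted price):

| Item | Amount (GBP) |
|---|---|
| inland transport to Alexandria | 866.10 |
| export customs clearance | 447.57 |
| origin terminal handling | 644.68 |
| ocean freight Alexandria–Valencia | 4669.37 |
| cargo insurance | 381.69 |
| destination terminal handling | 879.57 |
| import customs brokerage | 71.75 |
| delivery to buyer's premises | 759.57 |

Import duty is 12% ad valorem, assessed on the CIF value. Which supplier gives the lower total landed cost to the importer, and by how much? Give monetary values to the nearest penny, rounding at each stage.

Supplier A is cheaper by GBP 34368.46

Supplier A (FCA):
CIF value = FCA price + origin terminal + freight + insurance = 395736.85 + 644.68 + 4669.37 + 381.69 = 401432.59
Import duty = 401432.59 × 12% = 48171.91
Buyer bears (A): 644.68 + 4669.37 + 381.69 + 879.57 + 71.75 + 759.57 = 7406.63
Landed cost (A) = invoice 395736.85 + 7406.63 + duty 48171.91 = 451315.39
Supplier B (CIF):
The CIF price already equals the CIF value: 432118.71
Import duty = 432118.71 × 12% = 51854.25
Buyer bears (B): 879.57 + 71.75 + 759.57 = 1710.89
Landed cost (B) = invoice 432118.71 + 1710.89 + duty 51854.25 = 485683.85
Difference = |451315.39 − 485683.85| = 34368.46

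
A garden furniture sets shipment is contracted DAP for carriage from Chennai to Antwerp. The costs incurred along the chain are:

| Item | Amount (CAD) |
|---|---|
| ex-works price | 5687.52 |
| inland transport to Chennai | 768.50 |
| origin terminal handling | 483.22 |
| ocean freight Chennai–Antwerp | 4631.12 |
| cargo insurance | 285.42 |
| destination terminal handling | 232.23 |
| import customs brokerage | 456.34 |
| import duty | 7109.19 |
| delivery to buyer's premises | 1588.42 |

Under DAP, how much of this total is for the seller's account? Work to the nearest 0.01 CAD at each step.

Seller's account: CAD 13676.43

DAP: the seller bears all costs to the named destination except import duty and clearance.
Seller's account: goods 5687.52 + inland to port 768.50 + origin terminal 483.22 + freight 4631.12 + insurance 285.42 + destination terminal 232.23 + delivery 1588.42 = 13676.43
Buyer's account: brokerage 456.34 + duty 7109.19 = 7565.53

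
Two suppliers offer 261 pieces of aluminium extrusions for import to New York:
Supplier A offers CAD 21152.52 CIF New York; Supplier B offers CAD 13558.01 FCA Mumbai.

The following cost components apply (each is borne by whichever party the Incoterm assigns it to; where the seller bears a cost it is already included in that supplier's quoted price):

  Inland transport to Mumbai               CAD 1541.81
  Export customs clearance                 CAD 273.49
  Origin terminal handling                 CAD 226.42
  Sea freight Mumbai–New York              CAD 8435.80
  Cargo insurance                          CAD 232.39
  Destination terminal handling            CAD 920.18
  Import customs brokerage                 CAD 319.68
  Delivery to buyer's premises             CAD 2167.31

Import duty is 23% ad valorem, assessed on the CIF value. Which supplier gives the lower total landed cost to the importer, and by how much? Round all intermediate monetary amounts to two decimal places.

Supplier A (CIF):
The CIF price already equals the CIF value: 21152.52
Import duty = 21152.52 × 23% = 4865.08
Buyer bears (A): 920.18 + 319.68 + 2167.31 = 3407.17
Landed cost (A) = invoice 21152.52 + 3407.17 + duty 4865.08 = 29424.77
Supplier B (FCA):
CIF value = FCA price + origin terminal + freight + insurance = 13558.01 + 226.42 + 8435.80 + 232.39 = 22452.62
Import duty = 22452.62 × 23% = 5164.10
Buyer bears (B): 226.42 + 8435.80 + 232.39 + 920.18 + 319.68 + 2167.31 = 12301.78
Landed cost (B) = invoice 13558.01 + 12301.78 + duty 5164.10 = 31023.89
Difference = |29424.77 − 31023.89| = 1599.12

Supplier A is cheaper by CAD 1599.12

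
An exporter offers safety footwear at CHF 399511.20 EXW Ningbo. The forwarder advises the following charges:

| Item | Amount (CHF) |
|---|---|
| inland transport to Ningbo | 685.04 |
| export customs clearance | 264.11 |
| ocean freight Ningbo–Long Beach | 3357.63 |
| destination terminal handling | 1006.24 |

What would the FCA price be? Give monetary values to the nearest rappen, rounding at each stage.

FCA price: CHF 400460.35

Not relevant to the conversion: destination terminal, freight — on the buyer under both terms; not part of either seller's price.
From EXW to FCA, the seller additionally bears: inland to port, export clearance.
FCA price = 399511.20 + 685.04 + 264.11 = 400460.35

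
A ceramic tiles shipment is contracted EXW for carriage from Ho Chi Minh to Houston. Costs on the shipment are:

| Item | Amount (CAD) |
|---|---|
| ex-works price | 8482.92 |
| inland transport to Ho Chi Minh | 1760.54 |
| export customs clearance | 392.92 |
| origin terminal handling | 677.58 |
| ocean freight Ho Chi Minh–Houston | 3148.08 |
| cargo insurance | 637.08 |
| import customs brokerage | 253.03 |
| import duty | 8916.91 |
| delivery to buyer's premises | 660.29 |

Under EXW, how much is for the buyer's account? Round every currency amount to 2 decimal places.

Buyer's account: CAD 16446.43

EXW: the seller makes goods available at their premises; the buyer bears all onward costs.
Seller's account: goods 8482.92 = 8482.92
Buyer's account: inland to port 1760.54 + export clearance 392.92 + origin terminal 677.58 + freight 3148.08 + insurance 637.08 + brokerage 253.03 + duty 8916.91 + delivery 660.29 = 16446.43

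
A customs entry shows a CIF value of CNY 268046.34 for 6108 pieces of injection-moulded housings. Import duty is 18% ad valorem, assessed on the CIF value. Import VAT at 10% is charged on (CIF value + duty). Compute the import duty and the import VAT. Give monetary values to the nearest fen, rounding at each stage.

Import duty = 268046.34 × 18% = 48248.34
VAT base = CIF + duty = 268046.34 + 48248.34 = 316294.68
Import VAT = 316294.68 × 10% = 31629.47

Import duty: CNY 48248.34; import VAT: CNY 31629.47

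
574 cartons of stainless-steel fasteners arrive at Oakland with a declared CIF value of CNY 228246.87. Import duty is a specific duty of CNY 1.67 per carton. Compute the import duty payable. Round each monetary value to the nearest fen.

Import duty: CNY 958.58

Import duty = 574 × 1.67 = 958.58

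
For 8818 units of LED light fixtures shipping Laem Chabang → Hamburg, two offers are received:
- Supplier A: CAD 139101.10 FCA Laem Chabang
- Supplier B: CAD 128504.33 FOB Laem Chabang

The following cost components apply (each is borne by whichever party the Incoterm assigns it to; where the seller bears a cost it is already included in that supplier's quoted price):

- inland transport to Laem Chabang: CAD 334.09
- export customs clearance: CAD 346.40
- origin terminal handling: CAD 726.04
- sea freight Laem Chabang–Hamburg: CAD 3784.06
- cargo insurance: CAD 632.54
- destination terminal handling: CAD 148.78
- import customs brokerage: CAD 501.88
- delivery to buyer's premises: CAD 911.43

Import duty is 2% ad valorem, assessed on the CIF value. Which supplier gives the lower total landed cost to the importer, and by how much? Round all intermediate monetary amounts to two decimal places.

Supplier B is cheaper by CAD 11549.26

Supplier A (FCA):
CIF value = FCA price + origin terminal + freight + insurance = 139101.10 + 726.04 + 3784.06 + 632.54 = 144243.74
Import duty = 144243.74 × 2% = 2884.87
Buyer bears (A): 726.04 + 3784.06 + 632.54 + 148.78 + 501.88 + 911.43 = 6704.73
Landed cost (A) = invoice 139101.10 + 6704.73 + duty 2884.87 = 148690.70
Supplier B (FOB):
CIF value = FOB price + freight + insurance = 128504.33 + 3784.06 + 632.54 = 132920.93
Import duty = 132920.93 × 2% = 2658.42
Buyer bears (B): 3784.06 + 632.54 + 148.78 + 501.88 + 911.43 = 5978.69
Landed cost (B) = invoice 128504.33 + 5978.69 + duty 2658.42 = 137141.44
Difference = |148690.70 − 137141.44| = 11549.26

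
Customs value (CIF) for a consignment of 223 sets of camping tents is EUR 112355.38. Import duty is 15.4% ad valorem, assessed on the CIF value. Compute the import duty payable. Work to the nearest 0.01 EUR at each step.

Import duty = 112355.38 × 15.4% = 17302.73

Import duty: EUR 17302.73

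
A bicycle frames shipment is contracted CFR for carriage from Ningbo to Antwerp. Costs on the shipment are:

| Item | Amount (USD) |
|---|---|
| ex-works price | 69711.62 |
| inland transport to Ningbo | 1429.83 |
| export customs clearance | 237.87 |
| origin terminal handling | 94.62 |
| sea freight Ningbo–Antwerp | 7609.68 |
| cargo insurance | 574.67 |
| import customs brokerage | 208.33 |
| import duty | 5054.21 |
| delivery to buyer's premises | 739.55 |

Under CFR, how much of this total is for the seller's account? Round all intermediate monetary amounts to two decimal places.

CFR: the seller pays costs through ocean freight to the destination port, but not insurance.
Seller's account: goods 69711.62 + inland to port 1429.83 + export clearance 237.87 + origin terminal 94.62 + freight 7609.68 = 79083.62
Buyer's account: insurance 574.67 + brokerage 208.33 + duty 5054.21 + delivery 739.55 = 6576.76

Seller's account: USD 79083.62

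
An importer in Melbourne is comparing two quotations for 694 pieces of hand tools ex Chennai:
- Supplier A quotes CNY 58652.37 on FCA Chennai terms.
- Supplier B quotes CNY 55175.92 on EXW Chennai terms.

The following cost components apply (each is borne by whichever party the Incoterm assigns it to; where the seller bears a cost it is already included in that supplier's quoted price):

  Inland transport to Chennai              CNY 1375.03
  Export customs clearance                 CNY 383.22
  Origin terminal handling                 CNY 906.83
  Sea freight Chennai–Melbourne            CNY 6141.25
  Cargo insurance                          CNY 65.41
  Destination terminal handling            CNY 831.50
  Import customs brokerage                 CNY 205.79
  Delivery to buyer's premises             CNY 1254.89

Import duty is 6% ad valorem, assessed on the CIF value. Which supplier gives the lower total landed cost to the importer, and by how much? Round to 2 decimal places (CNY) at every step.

Supplier B is cheaper by CNY 1821.29

Supplier A (FCA):
CIF value = FCA price + origin terminal + freight + insurance = 58652.37 + 906.83 + 6141.25 + 65.41 = 65765.86
Import duty = 65765.86 × 6% = 3945.95
Buyer bears (A): 906.83 + 6141.25 + 65.41 + 831.50 + 205.79 + 1254.89 = 9405.67
Landed cost (A) = invoice 58652.37 + 9405.67 + duty 3945.95 = 72003.99
Supplier B (EXW):
CIF value = EXW price + inland to port + export clearance + origin terminal + freight + insurance = 55175.92 + 1375.03 + 383.22 + 906.83 + 6141.25 + 65.41 = 64047.66
Import duty = 64047.66 × 6% = 3842.86
Buyer bears (B): 1375.03 + 383.22 + 906.83 + 6141.25 + 65.41 + 831.50 + 205.79 + 1254.89 = 11163.92
Landed cost (B) = invoice 55175.92 + 11163.92 + duty 3842.86 = 70182.70
Difference = |72003.99 − 70182.70| = 1821.29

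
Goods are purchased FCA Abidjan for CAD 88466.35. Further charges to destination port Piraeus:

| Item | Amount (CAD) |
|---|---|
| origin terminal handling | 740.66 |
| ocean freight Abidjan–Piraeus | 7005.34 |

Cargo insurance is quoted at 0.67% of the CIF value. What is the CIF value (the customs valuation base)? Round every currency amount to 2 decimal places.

Let C be the CIF value. C = FCA price + pre-shipment costs + freight + 0.67% × C
C − 0.67% × C = 88466.35 + 740.66 + 7005.34
0.9933 × C = 96212.35
C = 96212.35 / 0.9933 = 96861.32
Insurance premium = 0.67% × 96861.32 = 648.97

CIF value: CAD 96861.32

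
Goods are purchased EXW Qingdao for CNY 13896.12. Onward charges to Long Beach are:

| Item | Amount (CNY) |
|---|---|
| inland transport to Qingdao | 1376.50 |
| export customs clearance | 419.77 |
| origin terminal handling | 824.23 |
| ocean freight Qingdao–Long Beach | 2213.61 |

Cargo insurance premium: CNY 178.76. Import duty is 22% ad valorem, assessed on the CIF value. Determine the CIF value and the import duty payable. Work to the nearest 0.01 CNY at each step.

CIF value: CNY 18908.99; import duty: CNY 4159.98

CIF = EXW price + pre-shipment costs + freight + insurance
CIF = 13896.12 + 1376.50 + 419.77 + 824.23 + 2213.61 + 178.76 = 18908.99
Import duty = 18908.99 × 22% = 4159.98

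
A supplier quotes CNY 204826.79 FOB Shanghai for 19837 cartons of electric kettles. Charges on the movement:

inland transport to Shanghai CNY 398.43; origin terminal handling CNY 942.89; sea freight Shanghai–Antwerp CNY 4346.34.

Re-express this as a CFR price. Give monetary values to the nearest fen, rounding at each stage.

Not relevant to the conversion: inland to port, origin terminal — on the seller under both FOB and CFR; already in the FOB price and stays in the CFR price.
From FOB to CFR, the seller additionally bears: freight.
CFR price = 204826.79 + 4346.34 = 209173.13

CFR price: CNY 209173.13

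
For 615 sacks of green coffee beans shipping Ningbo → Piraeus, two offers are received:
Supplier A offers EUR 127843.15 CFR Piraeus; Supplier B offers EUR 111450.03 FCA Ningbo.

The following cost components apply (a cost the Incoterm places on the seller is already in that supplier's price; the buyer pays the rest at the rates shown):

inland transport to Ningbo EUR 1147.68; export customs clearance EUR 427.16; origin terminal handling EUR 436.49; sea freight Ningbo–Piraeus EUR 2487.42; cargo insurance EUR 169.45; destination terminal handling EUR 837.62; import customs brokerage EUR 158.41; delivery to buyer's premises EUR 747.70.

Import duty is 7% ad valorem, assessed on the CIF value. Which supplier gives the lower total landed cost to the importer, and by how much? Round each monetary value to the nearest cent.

Supplier B is cheaper by EUR 14412.05

Supplier A (CFR):
CIF value = CFR price + insurance = 127843.15 + 169.45 = 128012.60
Import duty = 128012.60 × 7% = 8960.88
Buyer bears (A): 169.45 + 837.62 + 158.41 + 747.70 = 1913.18
Landed cost (A) = invoice 127843.15 + 1913.18 + duty 8960.88 = 138717.21
Supplier B (FCA):
CIF value = FCA price + origin terminal + freight + insurance = 111450.03 + 436.49 + 2487.42 + 169.45 = 114543.39
Import duty = 114543.39 × 7% = 8018.04
Buyer bears (B): 436.49 + 2487.42 + 169.45 + 837.62 + 158.41 + 747.70 = 4837.09
Landed cost (B) = invoice 111450.03 + 4837.09 + duty 8018.04 = 124305.16
Difference = |138717.21 − 124305.16| = 14412.05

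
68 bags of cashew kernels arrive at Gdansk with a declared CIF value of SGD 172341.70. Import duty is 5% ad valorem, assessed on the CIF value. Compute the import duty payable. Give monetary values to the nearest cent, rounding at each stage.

Import duty = 172341.70 × 5% = 8617.09

Import duty: SGD 8617.09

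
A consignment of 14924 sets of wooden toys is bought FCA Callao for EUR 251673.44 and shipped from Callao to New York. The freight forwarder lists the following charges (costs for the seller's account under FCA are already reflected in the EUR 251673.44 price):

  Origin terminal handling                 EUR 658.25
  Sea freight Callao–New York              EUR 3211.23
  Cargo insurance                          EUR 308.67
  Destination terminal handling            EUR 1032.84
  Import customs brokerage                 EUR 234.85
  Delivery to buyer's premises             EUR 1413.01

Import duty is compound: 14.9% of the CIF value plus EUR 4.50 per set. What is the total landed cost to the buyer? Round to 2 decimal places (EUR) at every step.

Total landed cost: EUR 363812.18

FCA: the seller delivers export-cleared goods to the carrier; the buyer bears costs from that point.
CIF value = FCA price + origin terminal + freight + insurance = 251673.44 + 658.25 + 3211.23 + 308.67 = 255851.59
Ad valorem component: 255851.59 × 14.9% = 38121.89
Specific component: 14924 × 4.50 = 67158.00
Import duty = 38121.89 + 67158.00 = 105279.89
Buyer bears: origin terminal 658.25 + freight 3211.23 + insurance 308.67 + destination terminal 1032.84 + brokerage 234.85 + delivery 1413.01 + duty 105279.89 = 112138.74
Landed cost = invoice 251673.44 + 112138.74 = 363812.18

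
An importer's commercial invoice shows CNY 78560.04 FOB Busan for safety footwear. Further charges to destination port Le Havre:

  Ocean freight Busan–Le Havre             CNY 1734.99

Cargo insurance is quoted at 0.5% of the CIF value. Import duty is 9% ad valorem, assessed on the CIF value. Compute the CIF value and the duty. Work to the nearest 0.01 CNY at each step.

Let C be the CIF value. C = FOB price + freight + 0.5% × C
C − 0.5% × C = 78560.04 + 1734.99
0.995 × C = 80295.03
C = 80295.03 / 0.995 = 80698.52
Insurance premium = 0.5% × 80698.52 = 403.49
Import duty = 80698.52 × 9% = 7262.87

CIF value: CNY 80698.52; import duty: CNY 7262.87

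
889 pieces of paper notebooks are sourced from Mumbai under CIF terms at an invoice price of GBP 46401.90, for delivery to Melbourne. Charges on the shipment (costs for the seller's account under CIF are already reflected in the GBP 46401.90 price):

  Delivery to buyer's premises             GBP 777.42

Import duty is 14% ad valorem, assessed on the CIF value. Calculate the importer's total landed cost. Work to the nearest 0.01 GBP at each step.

CIF: the seller pays costs through ocean freight and marine insurance to the destination port.
The CIF price already equals the CIF value: 46401.90
Import duty = 46401.90 × 14% = 6496.27
Buyer bears: delivery 777.42 + duty 6496.27 = 7273.69
Landed cost = invoice 46401.90 + 7273.69 = 53675.59

Total landed cost: GBP 53675.59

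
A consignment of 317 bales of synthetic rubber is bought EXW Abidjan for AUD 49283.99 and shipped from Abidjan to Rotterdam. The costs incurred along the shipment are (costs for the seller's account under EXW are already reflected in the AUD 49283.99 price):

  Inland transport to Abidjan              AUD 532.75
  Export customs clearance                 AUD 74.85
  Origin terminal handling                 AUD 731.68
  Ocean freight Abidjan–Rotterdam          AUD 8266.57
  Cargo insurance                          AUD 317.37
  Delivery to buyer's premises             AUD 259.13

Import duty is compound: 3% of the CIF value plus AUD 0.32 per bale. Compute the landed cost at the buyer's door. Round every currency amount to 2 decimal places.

Total landed cost: AUD 61344.00

EXW: the seller makes goods available at their premises; the buyer bears all onward costs.
CIF value = EXW price + inland to port + export clearance + origin terminal + freight + insurance = 49283.99 + 532.75 + 74.85 + 731.68 + 8266.57 + 317.37 = 59207.21
Ad valorem component: 59207.21 × 3% = 1776.22
Specific component: 317 × 0.32 = 101.44
Import duty = 1776.22 + 101.44 = 1877.66
Buyer bears: inland to port 532.75 + export clearance 74.85 + origin terminal 731.68 + freight 8266.57 + insurance 317.37 + delivery 259.13 + duty 1877.66 = 12060.01
Landed cost = invoice 49283.99 + 12060.01 = 61344.00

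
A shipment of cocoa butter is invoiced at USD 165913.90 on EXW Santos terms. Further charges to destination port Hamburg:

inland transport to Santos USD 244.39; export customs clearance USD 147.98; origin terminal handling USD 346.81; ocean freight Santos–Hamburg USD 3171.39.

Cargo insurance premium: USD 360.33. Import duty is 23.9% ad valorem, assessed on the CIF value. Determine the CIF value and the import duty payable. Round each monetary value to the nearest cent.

CIF value: USD 170184.80; import duty: USD 40674.17

CIF = EXW price + pre-shipment costs + freight + insurance
CIF = 165913.90 + 244.39 + 147.98 + 346.81 + 3171.39 + 360.33 = 170184.80
Import duty = 170184.80 × 23.9% = 40674.17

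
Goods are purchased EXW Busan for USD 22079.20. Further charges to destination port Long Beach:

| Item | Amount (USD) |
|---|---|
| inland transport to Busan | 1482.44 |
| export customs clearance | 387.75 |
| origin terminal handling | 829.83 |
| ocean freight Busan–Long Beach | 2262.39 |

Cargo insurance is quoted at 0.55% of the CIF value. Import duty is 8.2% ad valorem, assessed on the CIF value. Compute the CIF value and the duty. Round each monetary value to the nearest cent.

Let C be the CIF value. C = EXW price + pre-shipment costs + freight + 0.55% × C
C − 0.55% × C = 22079.20 + 1482.44 + 387.75 + 829.83 + 2262.39
0.9945 × C = 27041.61
C = 27041.61 / 0.9945 = 27191.16
Insurance premium = 0.55% × 27191.16 = 149.55
Import duty = 27191.16 × 8.2% = 2229.68

CIF value: USD 27191.16; import duty: USD 2229.68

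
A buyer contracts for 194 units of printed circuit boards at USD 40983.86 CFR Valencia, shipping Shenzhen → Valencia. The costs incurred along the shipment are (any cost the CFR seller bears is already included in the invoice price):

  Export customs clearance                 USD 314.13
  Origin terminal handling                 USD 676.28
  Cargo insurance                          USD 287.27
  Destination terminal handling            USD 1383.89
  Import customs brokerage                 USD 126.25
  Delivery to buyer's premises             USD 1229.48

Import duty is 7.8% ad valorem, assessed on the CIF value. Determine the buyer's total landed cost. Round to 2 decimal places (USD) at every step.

Total landed cost: USD 47229.90

CFR: the seller pays costs through ocean freight to the destination port, but not insurance.
Already in the invoice (seller's account under CFR): export clearance, origin terminal — exclude.
CIF value = CFR price + insurance = 40983.86 + 287.27 = 41271.13
Import duty = 41271.13 × 7.8% = 3219.15
Buyer bears: insurance 287.27 + destination terminal 1383.89 + brokerage 126.25 + delivery 1229.48 + duty 3219.15 = 6246.04
Landed cost = invoice 40983.86 + 6246.04 = 47229.90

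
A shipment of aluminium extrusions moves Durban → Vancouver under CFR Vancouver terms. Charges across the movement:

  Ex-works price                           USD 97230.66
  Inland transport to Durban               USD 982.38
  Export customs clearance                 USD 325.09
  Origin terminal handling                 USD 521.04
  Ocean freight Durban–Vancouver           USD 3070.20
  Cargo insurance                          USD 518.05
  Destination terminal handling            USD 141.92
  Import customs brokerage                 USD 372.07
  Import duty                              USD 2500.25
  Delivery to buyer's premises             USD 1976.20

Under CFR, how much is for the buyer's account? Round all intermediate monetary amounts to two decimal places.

CFR: the seller pays costs through ocean freight to the destination port, but not insurance.
Seller's account: goods 97230.66 + inland to port 982.38 + export clearance 325.09 + origin terminal 521.04 + freight 3070.20 = 102129.37
Buyer's account: insurance 518.05 + destination terminal 141.92 + brokerage 372.07 + duty 2500.25 + delivery 1976.20 = 5508.49

Buyer's account: USD 5508.49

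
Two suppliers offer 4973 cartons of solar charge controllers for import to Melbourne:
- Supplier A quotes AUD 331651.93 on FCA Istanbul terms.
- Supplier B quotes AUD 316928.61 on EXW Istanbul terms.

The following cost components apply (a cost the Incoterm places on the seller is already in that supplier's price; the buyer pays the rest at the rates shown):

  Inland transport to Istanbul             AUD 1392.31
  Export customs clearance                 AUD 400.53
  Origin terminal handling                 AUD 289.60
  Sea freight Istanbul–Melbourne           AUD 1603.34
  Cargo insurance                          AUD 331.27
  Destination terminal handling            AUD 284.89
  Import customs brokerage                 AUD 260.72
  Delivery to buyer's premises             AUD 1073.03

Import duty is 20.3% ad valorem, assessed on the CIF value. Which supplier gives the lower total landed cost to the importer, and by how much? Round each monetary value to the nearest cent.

Supplier B is cheaper by AUD 15555.37

Supplier A (FCA):
CIF value = FCA price + origin terminal + freight + insurance = 331651.93 + 289.60 + 1603.34 + 331.27 = 333876.14
Import duty = 333876.14 × 20.3% = 67776.86
Buyer bears (A): 289.60 + 1603.34 + 331.27 + 284.89 + 260.72 + 1073.03 = 3842.85
Landed cost (A) = invoice 331651.93 + 3842.85 + duty 67776.86 = 403271.64
Supplier B (EXW):
CIF value = EXW price + inland to port + export clearance + origin terminal + freight + insurance = 316928.61 + 1392.31 + 400.53 + 289.60 + 1603.34 + 331.27 = 320945.66
Import duty = 320945.66 × 20.3% = 65151.97
Buyer bears (B): 1392.31 + 400.53 + 289.60 + 1603.34 + 331.27 + 284.89 + 260.72 + 1073.03 = 5635.69
Landed cost (B) = invoice 316928.61 + 5635.69 + duty 65151.97 = 387716.27
Difference = |403271.64 − 387716.27| = 15555.37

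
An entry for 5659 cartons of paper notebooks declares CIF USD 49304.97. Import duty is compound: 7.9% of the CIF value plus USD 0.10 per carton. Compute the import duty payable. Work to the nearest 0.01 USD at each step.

Ad valorem component: 49304.97 × 7.9% = 3895.09
Specific component: 5659 × 0.10 = 565.90
Import duty = 3895.09 + 565.90 = 4460.99

Import duty: USD 4460.99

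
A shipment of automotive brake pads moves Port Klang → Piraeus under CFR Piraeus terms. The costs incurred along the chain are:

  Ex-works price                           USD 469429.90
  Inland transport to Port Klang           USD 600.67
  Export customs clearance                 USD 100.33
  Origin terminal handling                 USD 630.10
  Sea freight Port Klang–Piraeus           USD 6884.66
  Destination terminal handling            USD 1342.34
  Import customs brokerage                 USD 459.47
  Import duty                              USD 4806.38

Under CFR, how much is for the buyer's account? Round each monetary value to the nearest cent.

Buyer's account: USD 6608.19

CFR: the seller pays costs through ocean freight to the destination port, but not insurance.
Seller's account: goods 469429.90 + inland to port 600.67 + export clearance 100.33 + origin terminal 630.10 + freight 6884.66 = 477645.66
Buyer's account: destination terminal 1342.34 + brokerage 459.47 + duty 4806.38 = 6608.19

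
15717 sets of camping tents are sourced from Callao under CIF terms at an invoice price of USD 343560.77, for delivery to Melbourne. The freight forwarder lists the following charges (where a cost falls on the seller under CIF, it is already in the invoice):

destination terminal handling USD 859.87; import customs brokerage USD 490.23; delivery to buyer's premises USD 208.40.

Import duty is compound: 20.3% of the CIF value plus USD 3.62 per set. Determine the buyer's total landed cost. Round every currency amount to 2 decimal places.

Total landed cost: USD 471757.65

CIF: the seller pays costs through ocean freight and marine insurance to the destination port.
The CIF price already equals the CIF value: 343560.77
Ad valorem component: 343560.77 × 20.3% = 69742.84
Specific component: 15717 × 3.62 = 56895.54
Import duty = 69742.84 + 56895.54 = 126638.38
Buyer bears: destination terminal 859.87 + brokerage 490.23 + delivery 208.40 + duty 126638.38 = 128196.88
Landed cost = invoice 343560.77 + 128196.88 = 471757.65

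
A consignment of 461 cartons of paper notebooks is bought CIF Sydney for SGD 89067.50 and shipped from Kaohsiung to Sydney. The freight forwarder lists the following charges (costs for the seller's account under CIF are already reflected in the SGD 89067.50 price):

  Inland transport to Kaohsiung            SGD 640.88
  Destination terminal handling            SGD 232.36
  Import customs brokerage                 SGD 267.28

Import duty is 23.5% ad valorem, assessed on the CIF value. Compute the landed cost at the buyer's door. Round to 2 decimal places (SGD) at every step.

Total landed cost: SGD 110498.00

CIF: the seller pays costs through ocean freight and marine insurance to the destination port.
Already in the invoice (seller's account under CIF): inland to port — exclude.
The CIF price already equals the CIF value: 89067.50
Import duty = 89067.50 × 23.5% = 20930.86
Buyer bears: destination terminal 232.36 + brokerage 267.28 + duty 20930.86 = 21430.50
Landed cost = invoice 89067.50 + 21430.50 = 110498.00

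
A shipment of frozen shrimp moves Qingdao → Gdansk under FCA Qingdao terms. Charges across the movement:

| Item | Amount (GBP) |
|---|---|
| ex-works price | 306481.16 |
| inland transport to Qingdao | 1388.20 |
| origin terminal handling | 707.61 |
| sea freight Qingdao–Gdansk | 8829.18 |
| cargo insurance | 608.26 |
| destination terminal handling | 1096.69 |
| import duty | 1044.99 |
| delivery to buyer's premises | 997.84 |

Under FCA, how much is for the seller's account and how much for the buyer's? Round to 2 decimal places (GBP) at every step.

FCA: the seller delivers export-cleared goods to the carrier; the buyer bears costs from that point.
Seller's account: goods 306481.16 + inland to port 1388.20 = 307869.36
Buyer's account: origin terminal 707.61 + freight 8829.18 + insurance 608.26 + destination terminal 1096.69 + duty 1044.99 + delivery 997.84 = 13284.57

Seller: GBP 307869.36; buyer: GBP 13284.57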